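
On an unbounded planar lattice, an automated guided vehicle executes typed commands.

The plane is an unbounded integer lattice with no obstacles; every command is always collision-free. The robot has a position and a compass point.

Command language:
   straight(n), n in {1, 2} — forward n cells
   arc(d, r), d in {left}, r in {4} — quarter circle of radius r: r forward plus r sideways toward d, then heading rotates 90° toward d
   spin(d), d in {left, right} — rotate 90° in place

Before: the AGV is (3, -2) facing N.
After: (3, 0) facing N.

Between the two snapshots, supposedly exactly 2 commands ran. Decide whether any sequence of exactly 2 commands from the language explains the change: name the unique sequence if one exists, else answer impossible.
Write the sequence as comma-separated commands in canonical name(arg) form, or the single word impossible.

straight(1), straight(1)

key: still facing N at the end — nothing in the sequence rotates
begin: (3, -2) facing N
1. straight(1) → (3, -1) facing N
2. straight(1) → (3, 0) facing N
all 25 alternatives checked — unique.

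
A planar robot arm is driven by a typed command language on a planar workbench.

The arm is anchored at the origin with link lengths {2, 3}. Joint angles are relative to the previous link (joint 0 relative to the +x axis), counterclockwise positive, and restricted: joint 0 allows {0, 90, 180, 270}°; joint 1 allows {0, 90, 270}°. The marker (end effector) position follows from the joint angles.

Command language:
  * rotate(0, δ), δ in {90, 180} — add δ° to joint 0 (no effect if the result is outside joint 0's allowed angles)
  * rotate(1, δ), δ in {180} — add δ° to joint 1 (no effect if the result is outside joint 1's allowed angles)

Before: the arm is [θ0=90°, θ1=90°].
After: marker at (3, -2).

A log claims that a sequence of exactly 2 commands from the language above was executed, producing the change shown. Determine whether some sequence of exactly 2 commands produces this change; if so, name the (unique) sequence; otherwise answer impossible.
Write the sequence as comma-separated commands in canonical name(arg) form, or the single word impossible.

rotate(0, 90), rotate(0, 90)

initial: [θ0=90°, θ1=90°]
1. rotate(0, 90) → [θ0=180°, θ1=90°]
2. rotate(0, 90) → [θ0=270°, θ1=90°]
all 9 alternatives checked — unique.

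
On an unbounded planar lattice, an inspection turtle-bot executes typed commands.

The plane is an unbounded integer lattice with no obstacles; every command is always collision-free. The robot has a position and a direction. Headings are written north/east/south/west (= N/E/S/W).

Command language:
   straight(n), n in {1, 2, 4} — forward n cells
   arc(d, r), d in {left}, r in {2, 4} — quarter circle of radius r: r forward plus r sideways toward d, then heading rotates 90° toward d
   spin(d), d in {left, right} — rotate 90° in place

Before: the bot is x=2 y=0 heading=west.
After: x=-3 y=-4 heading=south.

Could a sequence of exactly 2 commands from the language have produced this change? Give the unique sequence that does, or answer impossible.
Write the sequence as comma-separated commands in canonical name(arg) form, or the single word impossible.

key: running arc(left, 4) before straight(1) would end elsewhere — order is forced
t0: x=2 y=0 heading=west
[1] after straight(1): x=1 y=0 heading=west
[2] after arc(left, 4): x=-3 y=-4 heading=south
uniquely the one of 49 2-step routes that fits.

straight(1), arc(left, 4)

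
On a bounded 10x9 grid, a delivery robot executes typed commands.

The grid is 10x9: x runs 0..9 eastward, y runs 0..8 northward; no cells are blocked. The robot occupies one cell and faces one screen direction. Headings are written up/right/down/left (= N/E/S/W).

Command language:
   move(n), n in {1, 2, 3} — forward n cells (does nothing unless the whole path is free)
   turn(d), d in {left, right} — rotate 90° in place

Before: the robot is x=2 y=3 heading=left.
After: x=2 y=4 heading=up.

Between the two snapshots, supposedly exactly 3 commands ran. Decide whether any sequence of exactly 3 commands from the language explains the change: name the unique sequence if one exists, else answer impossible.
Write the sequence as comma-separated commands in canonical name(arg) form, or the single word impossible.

key: move(3) would leave the grid, so it does nothing
from: x=2 y=3 heading=left
[1] after move(3): x=2 y=3 heading=left
[2] after turn(right): x=2 y=3 heading=up
[3] after move(1): x=2 y=4 heading=up
no other 3-command option fits: unique.

move(3), turn(right), move(1)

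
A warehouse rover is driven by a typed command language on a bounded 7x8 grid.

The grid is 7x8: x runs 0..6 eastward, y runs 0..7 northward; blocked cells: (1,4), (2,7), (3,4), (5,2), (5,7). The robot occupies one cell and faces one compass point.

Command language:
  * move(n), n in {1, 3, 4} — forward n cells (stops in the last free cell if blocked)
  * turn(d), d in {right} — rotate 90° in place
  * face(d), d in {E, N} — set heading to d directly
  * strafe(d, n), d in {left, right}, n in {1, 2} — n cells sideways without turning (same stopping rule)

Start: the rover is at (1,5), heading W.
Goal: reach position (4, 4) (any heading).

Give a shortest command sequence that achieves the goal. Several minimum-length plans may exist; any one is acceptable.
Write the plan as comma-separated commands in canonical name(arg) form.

initial: at (1,5), heading W
1. face(E) → at (1,5), heading E
2. move(3) → at (4,5), heading E
3. strafe(right, 1) → at (4,4), heading E
minimal: 3 command(s), checked below 3.

face(E), move(3), strafe(right, 1)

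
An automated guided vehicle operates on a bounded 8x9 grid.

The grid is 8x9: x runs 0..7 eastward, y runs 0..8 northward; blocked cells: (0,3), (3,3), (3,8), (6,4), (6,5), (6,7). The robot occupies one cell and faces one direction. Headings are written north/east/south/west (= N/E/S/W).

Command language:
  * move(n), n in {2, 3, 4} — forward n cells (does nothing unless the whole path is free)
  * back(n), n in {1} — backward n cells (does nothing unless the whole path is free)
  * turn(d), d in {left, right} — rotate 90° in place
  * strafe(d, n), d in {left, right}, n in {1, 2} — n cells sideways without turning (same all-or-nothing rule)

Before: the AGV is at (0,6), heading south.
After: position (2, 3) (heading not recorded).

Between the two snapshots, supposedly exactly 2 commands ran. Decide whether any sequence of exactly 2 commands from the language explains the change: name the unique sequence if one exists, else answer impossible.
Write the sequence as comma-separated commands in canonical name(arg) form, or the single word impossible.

strafe(left, 2), move(3)

key: running move(3) before strafe(left, 2) would end elsewhere — order is forced
start: at (0,6), heading south
t=1 strafe(left, 2) ⇒ at (2,6), heading south
t=2 move(3) ⇒ at (2,3), heading south
all 100 alternatives checked — unique.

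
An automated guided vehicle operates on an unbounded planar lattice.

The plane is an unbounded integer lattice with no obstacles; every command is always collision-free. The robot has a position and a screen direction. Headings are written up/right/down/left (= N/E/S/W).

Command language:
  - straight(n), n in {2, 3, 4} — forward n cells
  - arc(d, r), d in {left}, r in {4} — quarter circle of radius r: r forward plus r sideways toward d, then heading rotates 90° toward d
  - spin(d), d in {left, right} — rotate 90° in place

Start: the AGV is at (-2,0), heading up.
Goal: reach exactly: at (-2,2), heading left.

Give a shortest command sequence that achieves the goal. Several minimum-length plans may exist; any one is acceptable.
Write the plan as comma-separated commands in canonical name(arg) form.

start: at (-2,0), heading up
step 1 (straight(2)): at (-2,2), heading up
step 2 (spin(left)): at (-2,2), heading left
shorter routes all fall short; 2 is best.

straight(2), spin(left)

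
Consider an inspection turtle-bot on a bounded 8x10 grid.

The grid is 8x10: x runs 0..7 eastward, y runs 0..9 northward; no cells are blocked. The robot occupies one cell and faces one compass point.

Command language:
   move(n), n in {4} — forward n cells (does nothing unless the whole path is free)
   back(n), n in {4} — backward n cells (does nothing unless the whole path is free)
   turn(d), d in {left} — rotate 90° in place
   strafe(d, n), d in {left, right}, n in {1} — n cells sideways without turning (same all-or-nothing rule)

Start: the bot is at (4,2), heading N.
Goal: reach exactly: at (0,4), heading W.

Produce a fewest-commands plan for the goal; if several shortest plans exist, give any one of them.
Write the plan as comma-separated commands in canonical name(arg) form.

begin: at (4,2), heading N
step 1 (turn(left)): at (4,2), heading W
step 2 (move(4)): at (0,2), heading W
step 3 (strafe(right, 1)): at (0,3), heading W
step 4 (strafe(right, 1)): at (0,4), heading W
nothing shorter than 4 reaches the goal.

turn(left), move(4), strafe(right, 1), strafe(right, 1)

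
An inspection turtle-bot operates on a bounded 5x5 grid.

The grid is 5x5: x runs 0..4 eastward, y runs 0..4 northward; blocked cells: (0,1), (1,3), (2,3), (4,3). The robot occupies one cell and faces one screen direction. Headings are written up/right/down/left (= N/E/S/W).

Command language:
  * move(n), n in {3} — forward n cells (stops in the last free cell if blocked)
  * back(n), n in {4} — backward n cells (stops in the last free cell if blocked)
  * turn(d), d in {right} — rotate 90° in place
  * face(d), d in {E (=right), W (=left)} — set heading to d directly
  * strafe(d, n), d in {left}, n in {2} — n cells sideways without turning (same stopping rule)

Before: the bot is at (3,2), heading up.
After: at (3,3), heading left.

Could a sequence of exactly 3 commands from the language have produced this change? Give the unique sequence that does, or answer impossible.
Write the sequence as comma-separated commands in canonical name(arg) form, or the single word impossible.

key: back(4) runs into the grid edge before its full distance
from: at (3,2), heading up
step 1 (back(4)): at (3,0), heading up
step 2 (move(3)): at (3,3), heading up
step 3 (face(W)): at (3,3), heading left
uniquely the one of 216 3-step routes that fits.

back(4), move(3), face(W)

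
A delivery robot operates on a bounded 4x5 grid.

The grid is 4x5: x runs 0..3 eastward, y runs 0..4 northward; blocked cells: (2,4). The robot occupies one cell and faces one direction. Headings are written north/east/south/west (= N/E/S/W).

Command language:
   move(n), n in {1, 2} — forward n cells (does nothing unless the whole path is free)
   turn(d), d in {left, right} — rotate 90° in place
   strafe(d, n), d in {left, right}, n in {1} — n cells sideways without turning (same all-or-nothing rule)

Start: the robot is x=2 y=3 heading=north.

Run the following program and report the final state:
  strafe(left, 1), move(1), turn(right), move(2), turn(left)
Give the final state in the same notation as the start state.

x=1 y=4 heading=north

from: x=2 y=3 heading=north
step 1 (strafe(left, 1)): x=1 y=3 heading=north
step 2 (move(1)): x=1 y=4 heading=north
step 3 (turn(right)): x=1 y=4 heading=east
step 4 (move(2)): x=1 y=4 heading=east
step 5 (turn(left)): x=1 y=4 heading=north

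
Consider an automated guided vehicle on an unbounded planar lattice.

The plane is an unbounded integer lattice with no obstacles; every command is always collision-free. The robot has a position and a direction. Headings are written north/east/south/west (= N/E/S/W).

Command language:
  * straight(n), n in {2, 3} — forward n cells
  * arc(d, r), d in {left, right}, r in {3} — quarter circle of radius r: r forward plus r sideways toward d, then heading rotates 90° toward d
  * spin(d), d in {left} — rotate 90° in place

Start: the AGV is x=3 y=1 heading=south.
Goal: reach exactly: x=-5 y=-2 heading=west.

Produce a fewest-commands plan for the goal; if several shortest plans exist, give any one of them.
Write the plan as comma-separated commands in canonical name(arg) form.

initial: x=3 y=1 heading=south
step 1 (arc(right, 3)): x=0 y=-2 heading=west
step 2 (straight(3)): x=-3 y=-2 heading=west
step 3 (straight(2)): x=-5 y=-2 heading=west
minimal: 3 command(s), checked below 3.

arc(right, 3), straight(3), straight(2)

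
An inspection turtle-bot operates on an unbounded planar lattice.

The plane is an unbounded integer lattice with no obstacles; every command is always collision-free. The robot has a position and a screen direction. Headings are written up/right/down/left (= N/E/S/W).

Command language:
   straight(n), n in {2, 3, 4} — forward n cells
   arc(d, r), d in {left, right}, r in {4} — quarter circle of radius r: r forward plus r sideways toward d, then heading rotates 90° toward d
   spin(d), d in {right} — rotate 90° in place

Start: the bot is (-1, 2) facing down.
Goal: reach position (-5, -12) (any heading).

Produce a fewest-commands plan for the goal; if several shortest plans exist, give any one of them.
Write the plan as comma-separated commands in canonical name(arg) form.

from: (-1, 2) facing down
1. arc(right, 4) → (-5, -2) facing left
2. arc(left, 4) → (-9, -6) facing down
3. straight(2) → (-9, -8) facing down
4. arc(left, 4) → (-5, -12) facing right
nothing shorter than 4 reaches the goal.

arc(right, 4), arc(left, 4), straight(2), arc(left, 4)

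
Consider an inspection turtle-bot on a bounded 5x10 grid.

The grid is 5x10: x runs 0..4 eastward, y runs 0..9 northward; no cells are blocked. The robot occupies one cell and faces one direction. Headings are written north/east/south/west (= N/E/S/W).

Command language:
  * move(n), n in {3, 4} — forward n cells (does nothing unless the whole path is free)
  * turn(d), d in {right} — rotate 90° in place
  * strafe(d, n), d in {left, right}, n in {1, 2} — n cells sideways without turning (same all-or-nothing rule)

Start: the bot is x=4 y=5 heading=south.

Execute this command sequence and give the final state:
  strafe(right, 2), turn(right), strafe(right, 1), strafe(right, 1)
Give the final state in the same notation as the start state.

start: x=4 y=5 heading=south
[1] after strafe(right, 2): x=2 y=5 heading=south
[2] after turn(right): x=2 y=5 heading=west
[3] after strafe(right, 1): x=2 y=6 heading=west
[4] after strafe(right, 1): x=2 y=7 heading=west

x=2 y=7 heading=west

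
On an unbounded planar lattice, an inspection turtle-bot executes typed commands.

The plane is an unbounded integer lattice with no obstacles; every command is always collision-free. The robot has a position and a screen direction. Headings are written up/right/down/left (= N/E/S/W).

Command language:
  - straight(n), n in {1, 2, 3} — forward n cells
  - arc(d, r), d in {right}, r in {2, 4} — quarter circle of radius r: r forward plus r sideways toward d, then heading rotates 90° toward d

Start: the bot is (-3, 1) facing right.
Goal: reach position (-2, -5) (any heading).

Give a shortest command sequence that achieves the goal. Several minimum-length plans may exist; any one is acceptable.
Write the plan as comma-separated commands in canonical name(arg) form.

straight(3), arc(right, 2), arc(right, 4)

initial: (-3, 1) facing right
1. straight(3) → (0, 1) facing right
2. arc(right, 2) → (2, -1) facing down
3. arc(right, 4) → (-2, -5) facing left
shorter routes all fall short; 3 is best.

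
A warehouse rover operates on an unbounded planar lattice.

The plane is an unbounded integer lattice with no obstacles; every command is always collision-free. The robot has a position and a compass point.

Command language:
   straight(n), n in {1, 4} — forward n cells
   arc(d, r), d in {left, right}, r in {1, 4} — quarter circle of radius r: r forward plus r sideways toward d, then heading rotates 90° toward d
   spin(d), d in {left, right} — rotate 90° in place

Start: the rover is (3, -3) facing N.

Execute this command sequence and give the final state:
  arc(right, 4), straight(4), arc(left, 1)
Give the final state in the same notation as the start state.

(12, 2) facing N

from: (3, -3) facing N
step 1 (arc(right, 4)): (7, 1) facing E
step 2 (straight(4)): (11, 1) facing E
step 3 (arc(left, 1)): (12, 2) facing N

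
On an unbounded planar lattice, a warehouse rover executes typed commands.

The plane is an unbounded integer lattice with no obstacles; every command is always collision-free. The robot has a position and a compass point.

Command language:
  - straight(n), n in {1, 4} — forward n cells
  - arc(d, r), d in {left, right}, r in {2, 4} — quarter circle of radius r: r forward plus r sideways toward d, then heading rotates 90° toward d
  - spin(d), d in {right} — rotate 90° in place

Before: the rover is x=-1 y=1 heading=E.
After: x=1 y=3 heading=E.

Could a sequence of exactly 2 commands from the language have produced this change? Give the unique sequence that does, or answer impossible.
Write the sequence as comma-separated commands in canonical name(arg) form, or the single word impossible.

key: heading stays E — rotations cancel among the 2 commands
from: x=-1 y=1 heading=E
[1] after arc(left, 2): x=1 y=3 heading=N
[2] after spin(right): x=1 y=3 heading=E
uniquely the one of 49 2-step routes that fits.

arc(left, 2), spin(right)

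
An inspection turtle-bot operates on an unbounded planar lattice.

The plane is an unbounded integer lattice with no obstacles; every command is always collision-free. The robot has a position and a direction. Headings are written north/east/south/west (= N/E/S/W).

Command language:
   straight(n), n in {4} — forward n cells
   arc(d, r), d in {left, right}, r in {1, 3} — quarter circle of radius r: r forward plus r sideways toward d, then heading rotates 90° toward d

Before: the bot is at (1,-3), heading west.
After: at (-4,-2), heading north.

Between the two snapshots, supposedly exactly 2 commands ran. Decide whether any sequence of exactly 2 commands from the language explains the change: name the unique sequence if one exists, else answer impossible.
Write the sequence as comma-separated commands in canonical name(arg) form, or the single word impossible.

key: cell and facing (now N) both changed — the 2 commands mix motion and turning
t0: at (1,-3), heading west
[1] after straight(4): at (-3,-3), heading west
[2] after arc(right, 1): at (-4,-2), heading north
no other 2-command option fits: unique.

straight(4), arc(right, 1)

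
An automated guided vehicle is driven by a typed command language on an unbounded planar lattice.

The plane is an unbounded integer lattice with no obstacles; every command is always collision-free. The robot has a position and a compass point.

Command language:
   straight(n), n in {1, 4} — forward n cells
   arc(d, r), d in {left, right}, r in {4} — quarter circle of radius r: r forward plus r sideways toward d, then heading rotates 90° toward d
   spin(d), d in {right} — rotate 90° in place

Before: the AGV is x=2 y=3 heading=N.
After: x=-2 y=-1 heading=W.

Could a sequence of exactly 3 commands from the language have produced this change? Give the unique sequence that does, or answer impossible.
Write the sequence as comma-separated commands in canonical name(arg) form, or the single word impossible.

spin(right), spin(right), arc(right, 4)

key: cell and facing (now W) both changed — the 3 commands mix motion and turning
t0: x=2 y=3 heading=N
t=1 spin(right) ⇒ x=2 y=3 heading=E
t=2 spin(right) ⇒ x=2 y=3 heading=S
t=3 arc(right, 4) ⇒ x=-2 y=-1 heading=W
uniquely the one of 125 3-step routes that fits.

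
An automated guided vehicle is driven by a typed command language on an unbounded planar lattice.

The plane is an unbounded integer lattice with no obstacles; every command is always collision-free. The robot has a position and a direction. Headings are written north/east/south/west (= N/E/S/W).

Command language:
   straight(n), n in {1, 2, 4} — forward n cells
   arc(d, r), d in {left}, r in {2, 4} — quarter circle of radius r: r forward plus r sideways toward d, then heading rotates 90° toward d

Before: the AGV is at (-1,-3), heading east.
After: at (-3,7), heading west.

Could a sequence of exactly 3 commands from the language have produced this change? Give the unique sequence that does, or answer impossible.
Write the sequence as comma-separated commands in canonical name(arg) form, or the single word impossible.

arc(left, 2), straight(4), arc(left, 4)

key: cell and facing (now W) both changed — the 3 commands mix motion and turning
begin: at (-1,-3), heading east
1. arc(left, 2) → at (1,-1), heading north
2. straight(4) → at (1,3), heading north
3. arc(left, 4) → at (-3,7), heading west
uniquely the one of 125 3-step routes that fits.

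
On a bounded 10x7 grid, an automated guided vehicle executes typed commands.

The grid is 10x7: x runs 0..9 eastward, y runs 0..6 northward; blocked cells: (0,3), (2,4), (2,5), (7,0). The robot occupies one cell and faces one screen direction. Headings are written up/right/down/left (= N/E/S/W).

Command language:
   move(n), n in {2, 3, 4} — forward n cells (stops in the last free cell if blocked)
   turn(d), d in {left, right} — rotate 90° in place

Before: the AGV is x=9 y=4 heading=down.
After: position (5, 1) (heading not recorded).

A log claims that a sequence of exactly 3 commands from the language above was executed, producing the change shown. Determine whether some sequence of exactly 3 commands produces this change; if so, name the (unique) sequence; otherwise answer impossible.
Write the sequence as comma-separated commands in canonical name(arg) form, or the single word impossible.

key: order matters: swapping move(3) and move(4) lands elsewhere
initial: x=9 y=4 heading=down
step 1 (move(3)): x=9 y=1 heading=down
step 2 (turn(right)): x=9 y=1 heading=left
step 3 (move(4)): x=5 y=1 heading=left
all 125 alternatives checked — unique.

move(3), turn(right), move(4)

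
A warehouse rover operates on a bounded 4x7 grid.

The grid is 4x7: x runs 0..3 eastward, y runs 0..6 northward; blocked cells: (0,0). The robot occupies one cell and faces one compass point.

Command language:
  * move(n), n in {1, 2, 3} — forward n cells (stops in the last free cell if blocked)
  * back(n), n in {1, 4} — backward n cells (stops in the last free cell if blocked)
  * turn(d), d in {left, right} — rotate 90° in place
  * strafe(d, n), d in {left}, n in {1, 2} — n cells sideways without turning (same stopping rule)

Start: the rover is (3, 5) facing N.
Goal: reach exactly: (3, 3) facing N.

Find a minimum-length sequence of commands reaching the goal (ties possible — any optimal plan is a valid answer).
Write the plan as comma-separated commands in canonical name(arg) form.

initial: (3, 5) facing N
1. back(4) → (3, 1) facing N
2. move(2) → (3, 3) facing N
nothing shorter than 2 reaches the goal.

back(4), move(2)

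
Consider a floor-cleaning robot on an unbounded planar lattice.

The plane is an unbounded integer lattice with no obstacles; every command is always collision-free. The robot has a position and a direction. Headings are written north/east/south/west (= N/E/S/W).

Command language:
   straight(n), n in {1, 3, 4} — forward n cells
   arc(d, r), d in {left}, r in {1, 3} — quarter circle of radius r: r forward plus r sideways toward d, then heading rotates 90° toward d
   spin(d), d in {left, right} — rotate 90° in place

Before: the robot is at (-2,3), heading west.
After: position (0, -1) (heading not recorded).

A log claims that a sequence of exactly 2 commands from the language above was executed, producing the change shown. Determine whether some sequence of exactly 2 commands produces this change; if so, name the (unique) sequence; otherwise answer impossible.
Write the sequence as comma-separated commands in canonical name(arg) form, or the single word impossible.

key: order matters: swapping arc(left, 1) and arc(left, 3) lands elsewhere
start: at (-2,3), heading west
t=1 arc(left, 1) ⇒ at (-3,2), heading south
t=2 arc(left, 3) ⇒ at (0,-1), heading east
all 49 alternatives checked — unique.

arc(left, 1), arc(left, 3)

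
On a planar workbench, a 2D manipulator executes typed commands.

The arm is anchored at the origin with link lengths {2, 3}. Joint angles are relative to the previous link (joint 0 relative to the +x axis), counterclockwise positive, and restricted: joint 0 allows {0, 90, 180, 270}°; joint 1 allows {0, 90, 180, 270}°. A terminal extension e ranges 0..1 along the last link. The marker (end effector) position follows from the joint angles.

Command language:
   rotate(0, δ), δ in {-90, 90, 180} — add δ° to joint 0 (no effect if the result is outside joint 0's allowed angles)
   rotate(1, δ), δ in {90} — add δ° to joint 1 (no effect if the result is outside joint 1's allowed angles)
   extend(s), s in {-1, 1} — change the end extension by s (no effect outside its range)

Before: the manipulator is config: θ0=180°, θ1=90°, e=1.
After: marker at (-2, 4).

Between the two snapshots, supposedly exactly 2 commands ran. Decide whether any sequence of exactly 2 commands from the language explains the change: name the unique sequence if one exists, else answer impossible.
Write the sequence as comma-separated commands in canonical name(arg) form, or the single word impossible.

rotate(1, 90), rotate(1, 90)

begin: config: θ0=180°, θ1=90°, e=1
step 1 (rotate(1, 90)): config: θ0=180°, θ1=180°, e=1
step 2 (rotate(1, 90)): config: θ0=180°, θ1=270°, e=1
no other 2-command option fits: unique.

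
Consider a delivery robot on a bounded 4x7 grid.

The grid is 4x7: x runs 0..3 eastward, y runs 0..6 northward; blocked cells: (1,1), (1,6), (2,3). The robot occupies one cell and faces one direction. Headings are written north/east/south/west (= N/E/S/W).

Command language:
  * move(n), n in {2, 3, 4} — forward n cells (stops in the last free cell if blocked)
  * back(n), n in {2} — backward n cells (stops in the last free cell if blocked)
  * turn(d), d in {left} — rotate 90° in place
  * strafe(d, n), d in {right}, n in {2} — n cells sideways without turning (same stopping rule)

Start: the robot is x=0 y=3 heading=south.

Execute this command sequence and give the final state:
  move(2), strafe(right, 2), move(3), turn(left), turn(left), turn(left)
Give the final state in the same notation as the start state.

x=0 y=0 heading=west

start: x=0 y=3 heading=south
1. move(2) → x=0 y=1 heading=south
2. strafe(right, 2) → x=0 y=1 heading=south
3. move(3) → x=0 y=0 heading=south
4. turn(left) → x=0 y=0 heading=east
5. turn(left) → x=0 y=0 heading=north
6. turn(left) → x=0 y=0 heading=west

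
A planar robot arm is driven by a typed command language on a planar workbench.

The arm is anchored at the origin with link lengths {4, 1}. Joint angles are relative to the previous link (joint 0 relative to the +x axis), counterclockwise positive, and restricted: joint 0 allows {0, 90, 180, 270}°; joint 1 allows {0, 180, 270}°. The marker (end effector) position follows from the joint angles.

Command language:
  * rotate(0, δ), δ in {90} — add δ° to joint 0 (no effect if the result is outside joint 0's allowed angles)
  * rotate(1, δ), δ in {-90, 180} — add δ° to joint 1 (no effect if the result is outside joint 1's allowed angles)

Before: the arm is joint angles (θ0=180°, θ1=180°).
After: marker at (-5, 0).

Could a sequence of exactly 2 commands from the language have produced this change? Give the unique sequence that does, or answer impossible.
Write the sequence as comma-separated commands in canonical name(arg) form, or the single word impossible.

key: running rotate(1, 180) before rotate(1, -90) would end elsewhere — order is forced
from: joint angles (θ0=180°, θ1=180°)
step 1 (rotate(1, -90)): joint angles (θ0=180°, θ1=180°)
step 2 (rotate(1, 180)): joint angles (θ0=180°, θ1=0°)
no rival 2-sequence matches.

rotate(1, -90), rotate(1, 180)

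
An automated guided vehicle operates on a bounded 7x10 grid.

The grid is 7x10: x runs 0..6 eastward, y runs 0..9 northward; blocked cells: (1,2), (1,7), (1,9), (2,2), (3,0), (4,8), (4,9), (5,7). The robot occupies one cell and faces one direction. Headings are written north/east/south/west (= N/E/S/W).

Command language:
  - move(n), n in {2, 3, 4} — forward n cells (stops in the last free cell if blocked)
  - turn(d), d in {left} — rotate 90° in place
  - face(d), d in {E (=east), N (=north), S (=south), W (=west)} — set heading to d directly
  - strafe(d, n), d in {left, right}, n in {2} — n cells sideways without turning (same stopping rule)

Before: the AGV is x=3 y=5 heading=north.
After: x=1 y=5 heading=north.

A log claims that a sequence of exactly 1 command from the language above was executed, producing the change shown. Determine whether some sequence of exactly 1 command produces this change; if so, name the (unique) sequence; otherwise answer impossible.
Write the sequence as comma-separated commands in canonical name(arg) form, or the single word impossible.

strafe(left, 2)

key: heading stays N — the single command does not turn
start: x=3 y=5 heading=north
step 1 (strafe(left, 2)): x=1 y=5 heading=north
uniquely the one of 10 1-step routes that fits.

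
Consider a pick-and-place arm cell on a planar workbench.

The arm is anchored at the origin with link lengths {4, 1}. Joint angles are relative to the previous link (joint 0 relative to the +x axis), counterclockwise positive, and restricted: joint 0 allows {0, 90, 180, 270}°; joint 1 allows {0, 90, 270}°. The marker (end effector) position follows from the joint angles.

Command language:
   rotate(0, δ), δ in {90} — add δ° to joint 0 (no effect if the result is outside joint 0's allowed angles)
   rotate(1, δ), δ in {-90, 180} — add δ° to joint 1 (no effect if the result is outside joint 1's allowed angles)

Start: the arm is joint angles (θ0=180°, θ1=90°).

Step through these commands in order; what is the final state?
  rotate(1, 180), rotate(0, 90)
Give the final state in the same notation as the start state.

joint angles (θ0=270°, θ1=270°)

start: joint angles (θ0=180°, θ1=90°)
1. rotate(1, 180) → joint angles (θ0=180°, θ1=270°)
2. rotate(0, 90) → joint angles (θ0=270°, θ1=270°)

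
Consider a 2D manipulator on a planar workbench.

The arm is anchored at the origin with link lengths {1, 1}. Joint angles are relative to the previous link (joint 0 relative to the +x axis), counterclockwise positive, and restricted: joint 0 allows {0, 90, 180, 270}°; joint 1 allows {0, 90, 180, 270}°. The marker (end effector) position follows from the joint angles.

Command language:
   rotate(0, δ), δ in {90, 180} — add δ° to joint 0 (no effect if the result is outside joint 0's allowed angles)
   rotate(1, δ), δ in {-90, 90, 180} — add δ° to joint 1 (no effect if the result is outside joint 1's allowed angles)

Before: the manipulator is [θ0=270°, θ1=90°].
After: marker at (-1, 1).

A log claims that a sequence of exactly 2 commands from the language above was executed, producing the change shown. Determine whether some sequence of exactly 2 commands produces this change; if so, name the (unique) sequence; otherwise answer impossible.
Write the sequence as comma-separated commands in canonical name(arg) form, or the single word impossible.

rotate(0, 90), rotate(0, 90)

from: [θ0=270°, θ1=90°]
t=1 rotate(0, 90) ⇒ [θ0=0°, θ1=90°]
t=2 rotate(0, 90) ⇒ [θ0=90°, θ1=90°]
no other 2-command option fits: unique.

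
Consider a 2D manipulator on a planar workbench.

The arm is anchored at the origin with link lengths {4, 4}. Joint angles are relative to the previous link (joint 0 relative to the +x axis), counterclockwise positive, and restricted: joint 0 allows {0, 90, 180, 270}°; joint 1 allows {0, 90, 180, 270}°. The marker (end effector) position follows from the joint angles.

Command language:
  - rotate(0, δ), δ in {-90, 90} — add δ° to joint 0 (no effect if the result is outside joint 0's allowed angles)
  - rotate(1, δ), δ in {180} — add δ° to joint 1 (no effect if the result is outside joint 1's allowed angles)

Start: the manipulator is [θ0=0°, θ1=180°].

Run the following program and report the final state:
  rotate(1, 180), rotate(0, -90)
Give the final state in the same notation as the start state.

begin: [θ0=0°, θ1=180°]
1. rotate(1, 180) → [θ0=0°, θ1=0°]
2. rotate(0, -90) → [θ0=270°, θ1=0°]

[θ0=270°, θ1=0°]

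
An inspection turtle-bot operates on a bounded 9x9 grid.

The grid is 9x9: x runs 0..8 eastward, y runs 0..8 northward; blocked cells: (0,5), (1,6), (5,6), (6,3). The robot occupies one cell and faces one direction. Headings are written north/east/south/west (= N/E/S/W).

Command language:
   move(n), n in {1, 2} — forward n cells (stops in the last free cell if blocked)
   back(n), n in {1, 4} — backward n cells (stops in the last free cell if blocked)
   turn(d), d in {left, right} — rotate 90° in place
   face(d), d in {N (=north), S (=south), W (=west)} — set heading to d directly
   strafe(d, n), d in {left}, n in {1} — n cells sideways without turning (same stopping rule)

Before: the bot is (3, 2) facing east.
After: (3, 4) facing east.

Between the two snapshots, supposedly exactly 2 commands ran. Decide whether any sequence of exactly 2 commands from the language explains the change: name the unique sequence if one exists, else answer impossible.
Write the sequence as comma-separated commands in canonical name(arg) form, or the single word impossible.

strafe(left, 1), strafe(left, 1)

key: heading stays E — no command in the sequence turns
start: (3, 2) facing east
step 1 (strafe(left, 1)): (3, 3) facing east
step 2 (strafe(left, 1)): (3, 4) facing east
no rival 2-sequence matches.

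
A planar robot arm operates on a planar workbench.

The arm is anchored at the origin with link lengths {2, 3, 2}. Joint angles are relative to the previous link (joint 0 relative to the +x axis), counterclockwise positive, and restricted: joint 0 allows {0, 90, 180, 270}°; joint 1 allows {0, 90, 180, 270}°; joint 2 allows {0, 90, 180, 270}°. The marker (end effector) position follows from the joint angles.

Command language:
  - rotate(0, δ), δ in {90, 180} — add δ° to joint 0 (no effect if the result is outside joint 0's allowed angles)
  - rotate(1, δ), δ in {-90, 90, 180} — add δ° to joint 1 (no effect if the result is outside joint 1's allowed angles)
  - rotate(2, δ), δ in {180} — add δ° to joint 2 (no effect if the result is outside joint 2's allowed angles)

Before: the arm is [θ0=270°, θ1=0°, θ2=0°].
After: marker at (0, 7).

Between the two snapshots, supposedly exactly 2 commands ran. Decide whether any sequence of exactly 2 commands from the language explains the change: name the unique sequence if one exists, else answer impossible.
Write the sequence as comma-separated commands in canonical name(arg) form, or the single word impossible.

rotate(0, 90), rotate(0, 90)

start: [θ0=270°, θ1=0°, θ2=0°]
t=1 rotate(0, 90) ⇒ [θ0=0°, θ1=0°, θ2=0°]
t=2 rotate(0, 90) ⇒ [θ0=90°, θ1=0°, θ2=0°]
all 36 alternatives checked — unique.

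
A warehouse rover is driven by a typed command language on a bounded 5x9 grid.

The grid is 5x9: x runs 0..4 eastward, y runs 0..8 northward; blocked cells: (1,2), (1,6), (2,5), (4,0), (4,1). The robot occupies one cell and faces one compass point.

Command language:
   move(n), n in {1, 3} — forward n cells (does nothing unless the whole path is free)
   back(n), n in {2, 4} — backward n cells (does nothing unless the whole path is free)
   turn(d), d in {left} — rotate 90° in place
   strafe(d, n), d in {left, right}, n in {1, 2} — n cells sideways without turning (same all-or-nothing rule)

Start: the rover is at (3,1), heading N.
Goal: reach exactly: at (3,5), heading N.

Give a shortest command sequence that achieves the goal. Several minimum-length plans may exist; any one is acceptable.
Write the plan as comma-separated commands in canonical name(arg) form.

from: at (3,1), heading N
t=1 move(3) ⇒ at (3,4), heading N
t=2 move(1) ⇒ at (3,5), heading N
nothing shorter than 2 reaches the goal.

move(3), move(1)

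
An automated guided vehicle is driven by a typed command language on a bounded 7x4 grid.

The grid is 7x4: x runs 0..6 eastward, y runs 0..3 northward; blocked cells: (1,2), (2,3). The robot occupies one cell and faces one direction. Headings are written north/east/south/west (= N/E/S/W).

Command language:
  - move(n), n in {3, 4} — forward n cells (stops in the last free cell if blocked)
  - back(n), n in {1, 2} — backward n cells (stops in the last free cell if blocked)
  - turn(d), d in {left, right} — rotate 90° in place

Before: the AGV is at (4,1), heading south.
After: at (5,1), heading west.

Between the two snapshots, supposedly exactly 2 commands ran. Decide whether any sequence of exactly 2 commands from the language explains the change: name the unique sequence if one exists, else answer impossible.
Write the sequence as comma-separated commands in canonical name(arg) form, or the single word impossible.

key: order matters: swapping turn(right) and back(1) lands elsewhere
t0: at (4,1), heading south
1. turn(right) → at (4,1), heading west
2. back(1) → at (5,1), heading west
no rival 2-sequence matches.

turn(right), back(1)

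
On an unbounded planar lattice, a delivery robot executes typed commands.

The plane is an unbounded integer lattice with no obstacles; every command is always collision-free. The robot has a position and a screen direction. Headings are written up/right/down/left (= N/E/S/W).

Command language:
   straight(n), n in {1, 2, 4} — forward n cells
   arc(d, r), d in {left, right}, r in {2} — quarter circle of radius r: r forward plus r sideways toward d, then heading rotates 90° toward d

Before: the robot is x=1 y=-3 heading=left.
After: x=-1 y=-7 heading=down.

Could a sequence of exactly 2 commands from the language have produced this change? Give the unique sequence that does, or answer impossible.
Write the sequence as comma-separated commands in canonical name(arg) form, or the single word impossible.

arc(left, 2), straight(2)

key: position moved to (-1,-7) AND the heading swung to S — translation plus rotation needed
start: x=1 y=-3 heading=left
1. arc(left, 2) → x=-1 y=-5 heading=down
2. straight(2) → x=-1 y=-7 heading=down
no rival 2-sequence matches.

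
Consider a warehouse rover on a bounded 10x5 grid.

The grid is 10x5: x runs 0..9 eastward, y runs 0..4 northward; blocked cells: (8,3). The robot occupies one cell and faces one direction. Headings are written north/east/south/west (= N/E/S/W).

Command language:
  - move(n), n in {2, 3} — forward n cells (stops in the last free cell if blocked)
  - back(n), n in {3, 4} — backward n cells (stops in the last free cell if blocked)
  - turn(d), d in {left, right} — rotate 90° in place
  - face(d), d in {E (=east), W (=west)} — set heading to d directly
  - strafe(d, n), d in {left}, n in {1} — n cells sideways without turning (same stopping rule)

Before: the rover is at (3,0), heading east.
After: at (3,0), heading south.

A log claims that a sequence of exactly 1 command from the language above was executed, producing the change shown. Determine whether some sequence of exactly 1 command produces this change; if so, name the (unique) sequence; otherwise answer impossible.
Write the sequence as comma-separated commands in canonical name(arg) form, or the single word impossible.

turn(right)

key: (3,0) unchanged — the single command moves nothing
from: at (3,0), heading east
t=1 turn(right) ⇒ at (3,0), heading south
uniquely the one of 9 1-step routes that fits.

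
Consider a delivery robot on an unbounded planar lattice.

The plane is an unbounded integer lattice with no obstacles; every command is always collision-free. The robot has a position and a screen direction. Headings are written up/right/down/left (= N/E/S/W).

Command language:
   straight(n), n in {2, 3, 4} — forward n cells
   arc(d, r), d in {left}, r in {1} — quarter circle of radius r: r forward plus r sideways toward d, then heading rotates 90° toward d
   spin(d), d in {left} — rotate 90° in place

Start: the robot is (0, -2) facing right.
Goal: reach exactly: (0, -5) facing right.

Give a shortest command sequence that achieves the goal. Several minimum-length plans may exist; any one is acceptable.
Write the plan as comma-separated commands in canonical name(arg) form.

spin(left), spin(left), spin(left), straight(3), spin(left)

initial: (0, -2) facing right
[1] after spin(left): (0, -2) facing up
[2] after spin(left): (0, -2) facing left
[3] after spin(left): (0, -2) facing down
[4] after straight(3): (0, -5) facing down
[5] after spin(left): (0, -5) facing right
minimal: 5 command(s), checked below 5.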